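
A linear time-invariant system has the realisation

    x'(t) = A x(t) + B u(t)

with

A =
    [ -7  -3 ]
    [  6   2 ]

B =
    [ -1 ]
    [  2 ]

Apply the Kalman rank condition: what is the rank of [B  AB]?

AB = [[1], [-2]]
Controllability matrix C = [B  AB] = [[-1, 1], [2, -2]]
Every column of C is a scalar multiple of column 1 = [-1, 2] (multipliers 1, -1), so the columns span a one-dimensional space.
C ≠ 0, hence rank(C) = 1.
rank(C) = 1 < n = 2, so the pair (A, B) is not completely controllable.

1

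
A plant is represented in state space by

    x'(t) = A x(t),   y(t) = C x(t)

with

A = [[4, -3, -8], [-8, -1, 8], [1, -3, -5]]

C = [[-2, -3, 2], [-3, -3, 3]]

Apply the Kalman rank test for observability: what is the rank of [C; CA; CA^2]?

2

CA = [[18, 3, -18], [15, 3, -15]]
CA^2 = [[30, -3, -30], [21, -3, -21]]
Observability matrix O = [C; CA; CA^2] = [[-2, -3, 2], [-3, -3, 3], [18, 3, -18], [15, 3, -15], [30, -3, -30], [21, -3, -21]]
The columns c1, c2, c3 of O are linearly dependent: c1 + c3 = 0 (check each entry), so rank(O) ≤ 2.
The 2×2 minor from rows 1, 2, columns 1, 2 is (-2)·(-3) - (-3)·(-3) = 6 - 9 = -3 ≠ 0, so rank(O) = 2.
rank(O) = 2 < n = 3, so the pair (A, C) is not completely observable.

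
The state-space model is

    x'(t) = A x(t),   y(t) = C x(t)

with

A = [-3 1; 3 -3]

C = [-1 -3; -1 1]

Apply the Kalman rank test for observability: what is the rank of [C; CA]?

CA = [[-6, 8], [6, -4]]
Observability matrix O = [C; CA] = [[-1, -3], [-1, 1], [-6, 8], [6, -4]]
Take the 2×2 submatrix of O formed by rows 1, 2: [[-1, -3], [-1, 1]]. Its determinant is (-1)·1 - (-3)·(-1) = -1 - 3 = -4 ≠ 0.
So rank(O) ≥ 2; since O has 2 columns, rank(O) = 2.
rank(O) = 2 = n, so the pair (A, C) is completely observable.

2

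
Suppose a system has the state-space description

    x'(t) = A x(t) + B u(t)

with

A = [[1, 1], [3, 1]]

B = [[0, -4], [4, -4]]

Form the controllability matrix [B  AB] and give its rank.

AB = [[4, -8], [4, -16]]
Controllability matrix C = [B  AB] = [[0, -4, 4, -8], [4, -4, 4, -16]]
Take the 2×2 submatrix of C formed by columns 1, 2: [[0, -4], [4, -4]]. Its determinant is 0·(-4) - (-4)·4 = 0 - (-16) = 16 ≠ 0.
So rank(C) ≥ 2; since C has 2 rows, rank(C) = 2.
rank(C) = 2 = n, so the pair (A, B) is completely controllable.

2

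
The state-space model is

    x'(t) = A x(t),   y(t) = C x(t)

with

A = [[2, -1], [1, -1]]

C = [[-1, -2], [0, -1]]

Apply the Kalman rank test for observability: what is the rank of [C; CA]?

CA = [[-4, 3], [-1, 1]]
Observability matrix O = [C; CA] = [[-1, -2], [0, -1], [-4, 3], [-1, 1]]
Take the 2×2 submatrix of O formed by rows 1, 2: [[-1, -2], [0, -1]]. Its determinant is (-1)·(-1) - (-2)·0 = 1 - 0 = 1 ≠ 0.
So rank(O) ≥ 2; since O has 2 columns, rank(O) = 2.
rank(O) = 2 = n, so the pair (A, C) is completely observable.

2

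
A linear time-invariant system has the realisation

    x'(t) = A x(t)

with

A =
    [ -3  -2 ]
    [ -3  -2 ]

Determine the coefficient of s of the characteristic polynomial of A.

For a 2×2 matrix, det(sI - A) = s^2 - (tr A)s + det A.
tr A = -5, det A = 0.
So p(s) = s^2 + 5s.
The coefficient of s is 5.

5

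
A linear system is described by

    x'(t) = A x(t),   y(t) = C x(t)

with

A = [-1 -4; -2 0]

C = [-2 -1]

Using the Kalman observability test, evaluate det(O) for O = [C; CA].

CA = [[4, 8]]
Observability matrix O = [C; CA] = [[-2, -1], [4, 8]]
det(O) = (-2)·8 - (-1)·4 = -16 - (-4) = -12
Since det(O) ≠ 0, rank(O) = 2 and the system is completely observable.

-12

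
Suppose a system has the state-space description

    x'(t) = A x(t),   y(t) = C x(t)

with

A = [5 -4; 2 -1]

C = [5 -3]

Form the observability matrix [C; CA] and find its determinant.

-28

CA = [[19, -17]]
Observability matrix O = [C; CA] = [[5, -3], [19, -17]]
det(O) = 5·(-17) - (-3)·19 = -85 - (-57) = -28
Since det(O) ≠ 0, rank(O) = 2 and the system is completely observable.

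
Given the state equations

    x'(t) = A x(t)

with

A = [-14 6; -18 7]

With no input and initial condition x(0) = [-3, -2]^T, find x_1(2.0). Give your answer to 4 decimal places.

0.0912

det(sI - A) = s^2 - (tr A)s + det A, with tr A = (-14) + 7 = -7 and det A = (-14)·7 - 6·(-18) = -98 - (-108) = 10.
So p(s) = det(sI - A) = s^2 + 7s + 10.
Factor s^2 + 7s + 10: two numbers with sum -7 and product 10 are -2 and -5, so s^2 + 7s + 10 = (s + 2)(s + 5).
Hence p(s) = (s + 2) (s + 5), with roots -5, -2.
The eigenvalues -5, -2 are distinct and real, so A is diagonalisable and x(t) = e^{At} x(0) = V diag(e^{λ_i t}) V^{-1} x(0), where the columns of V are the eigenvectors.
λ = -5: A - (-5)I = [[-9, 6], [-18, 12]]. Row 1 gives (-9)·v1 + 6·v2 = 0, so take v_1 = [-2, -3]^T.
λ = -2: A - (-2)I = [[-12, 6], [-18, 9]]. Row 1 gives (-12)·v1 + 6·v2 = 0, so take v_2 = [1, 2]^T.
V = [v_1 v_2] = [[-2, 1], [-3, 2]] has det V = -1, so V^{-1} = adj(V)/det V = [[-2, 1], [-3, 2]].
Modal coordinates z(0) = V^{-1} x(0): (-2)·(-3) + 1·(-2) = 4; (-3)·(-3) + 2·(-2) = 5; so z(0) = [4, 5]^T.
x_1(t) = Σ_i (v_i)_1 · z_i(0) · e^{λ_i t} (row 1 of V times the modal terms).
x_1(2.0) = (-2)·4·e^{-5·2.0} + 1·5·e^{-2·2.0} = (-8)·0.000045 + 5·0.018316 = 0.0912.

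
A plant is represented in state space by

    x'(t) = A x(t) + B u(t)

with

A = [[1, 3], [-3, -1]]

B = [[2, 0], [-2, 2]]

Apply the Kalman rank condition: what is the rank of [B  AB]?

2

AB = [[-4, 6], [-4, -2]]
Controllability matrix C = [B  AB] = [[2, 0, -4, 6], [-2, 2, -4, -2]]
Take the 2×2 submatrix of C formed by columns 1, 2: [[2, 0], [-2, 2]]. Its determinant is 2·2 - 0·(-2) = 4 - 0 = 4 ≠ 0.
So rank(C) ≥ 2; since C has 2 rows, rank(C) = 2.
rank(C) = 2 = n, so the pair (A, B) is completely controllable.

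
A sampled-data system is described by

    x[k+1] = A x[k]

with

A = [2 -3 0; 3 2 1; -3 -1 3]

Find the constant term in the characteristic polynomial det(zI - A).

Expand det(zI - A) for the 3×3 matrix.
p(z) = z^3 - 7z^2 + 26z - 50.
(Check: constant term = det(-A) = (-1)^3 det A = -50; coefficient of z^2 = -tr A = -7.)
The constant term is -50.

-50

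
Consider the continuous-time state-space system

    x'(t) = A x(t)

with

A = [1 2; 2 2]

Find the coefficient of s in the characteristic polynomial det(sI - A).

For a 2×2 matrix, det(sI - A) = s^2 - (tr A)s + det A.
tr A = 3, det A = -2.
So p(s) = s^2 - 3s - 2.
The coefficient of s is -3.

-3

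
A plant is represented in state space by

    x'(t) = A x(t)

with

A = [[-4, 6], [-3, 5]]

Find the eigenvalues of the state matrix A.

-1, 2

det(sI - A) = s^2 - (tr A)s + det A, with tr A = (-4) + 5 = 1 and det A = (-4)·5 - 6·(-3) = -20 - (-18) = -2.
So p(s) = det(sI - A) = s^2 - s - 2.
Factor s^2 - s - 2: two numbers with sum 1 and product -2 are 2 and -1, so s^2 - s - 2 = (s - 2)(s + 1).
Hence p(s) = (s - 2) (s + 1), with roots -1, 2.
At least one eigenvalue has non-negative real part, so the system is not asymptotically stable.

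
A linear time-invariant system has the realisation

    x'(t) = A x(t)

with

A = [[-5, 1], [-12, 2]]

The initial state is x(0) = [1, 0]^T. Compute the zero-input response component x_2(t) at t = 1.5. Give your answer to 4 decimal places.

-2.0801

det(sI - A) = s^2 - (tr A)s + det A, with tr A = (-5) + 2 = -3 and det A = (-5)·2 - 1·(-12) = -10 - (-12) = 2.
So p(s) = det(sI - A) = s^2 + 3s + 2.
Factor s^2 + 3s + 2: two numbers with sum -3 and product 2 are -1 and -2, so s^2 + 3s + 2 = (s + 1)(s + 2).
Hence p(s) = (s + 1) (s + 2), with roots -2, -1.
The eigenvalues -2, -1 are distinct and real, so A is diagonalisable and x(t) = e^{At} x(0) = V diag(e^{λ_i t}) V^{-1} x(0), where the columns of V are the eigenvectors.
λ = -2: A - (-2)I = [[-3, 1], [-12, 4]]. Row 1 gives (-3)·v1 + 1·v2 = 0, so take v_1 = [1, 3]^T.
λ = -1: A - (-1)I = [[-4, 1], [-12, 3]]. Row 1 gives (-4)·v1 + 1·v2 = 0, so take v_2 = [1, 4]^T.
V = [v_1 v_2] = [[1, 1], [3, 4]] has det V = 1, so V^{-1} = adj(V)/det V = [[4, -1], [-3, 1]].
Modal coordinates z(0) = V^{-1} x(0): 4·1 + (-1)·0 = 4; (-3)·1 + 1·0 = -3; so z(0) = [4, -3]^T.
x_2(t) = Σ_i (v_i)_2 · z_i(0) · e^{λ_i t} (row 2 of V times the modal terms).
x_2(1.5) = 3·4·e^{-2·1.5} + 4·(-3)·e^{-1·1.5} = 12·0.049787 + (-12)·0.223130 = -2.0801.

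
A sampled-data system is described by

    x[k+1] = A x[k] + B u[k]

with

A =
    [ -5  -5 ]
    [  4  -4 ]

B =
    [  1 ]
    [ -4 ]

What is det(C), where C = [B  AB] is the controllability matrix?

AB = [[15], [20]]
Controllability matrix C = [B  AB] = [[1, 15], [-4, 20]]
det(C) = 1·20 - 15·(-4) = 20 - (-60) = 80
Since det(C) ≠ 0, rank(C) = 2 and the system is completely controllable.

80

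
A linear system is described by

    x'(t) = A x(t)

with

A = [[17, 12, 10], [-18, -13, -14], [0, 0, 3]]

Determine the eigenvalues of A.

det(sI - A) = s^3 - (tr A)s^2 + (M11 + M22 + M33)s - det A, where Mii is the 2×2 principal minor of A obtained by deleting row i and column i.
tr A = 17 + (-13) + 3 = 7; M11 = (-13)·3 - (-14)·0 = -39 - 0 = -39; M22 = 17·3 - 10·0 = 51 - 0 = 51; M33 = 17·(-13) - 12·(-18) = -221 - (-216) = -5; sum of minors = 7.
det A = 17·((-13)·3 - (-14)·0) - 12·((-18)·3 - (-14)·0) + 10·((-18)·0 - (-13)·0) = 17·(-39) - 12·(-54) + 10·0 = -15.
So p(s) = det(sI - A) = s^3 - 7s^2 + 7s + 15.
Rational-root test: any integer root divides 15. Testing small divisors, s = -1 works: p(-1) = -1 + (-7) + (-7) + 15 = 0, so (s + 1) is a factor.
Dividing, p(s) = (s + 1)(s^2 - 8s + 15).
Factor s^2 - 8s + 15: two numbers with sum 8 and product 15 are 5 and 3, so s^2 - 8s + 15 = (s - 5)(s - 3).
Hence p(s) = (s - 5) (s - 3) (s + 1), with roots -1, 3, 5.
At least one eigenvalue has non-negative real part, so the system is not asymptotically stable.

-1, 3, 5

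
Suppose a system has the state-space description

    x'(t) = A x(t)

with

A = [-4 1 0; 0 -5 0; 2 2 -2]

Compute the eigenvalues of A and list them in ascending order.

det(sI - A) = s^3 - (tr A)s^2 + (M11 + M22 + M33)s - det A, where Mii is the 2×2 principal minor of A obtained by deleting row i and column i.
tr A = (-4) + (-5) + (-2) = -11; M11 = (-5)·(-2) - 0·2 = 10 - 0 = 10; M22 = (-4)·(-2) - 0·2 = 8 - 0 = 8; M33 = (-4)·(-5) - 1·0 = 20 - 0 = 20; sum of minors = 38.
det A = (-4)·((-5)·(-2) - 0·2) - 1·(0·(-2) - 0·2) + 0·(0·2 - (-5)·2) = (-4)·10 - 1·0 + 0·10 = -40.
So p(s) = det(sI - A) = s^3 + 11s^2 + 38s + 40.
Rational-root test: any integer root divides 40. Testing small divisors, s = -2 works: p(-2) = -8 + 44 + (-76) + 40 = 0, so (s + 2) is a factor.
Dividing, p(s) = (s + 2)(s^2 + 9s + 20).
Factor s^2 + 9s + 20: two numbers with sum -9 and product 20 are -4 and -5, so s^2 + 9s + 20 = (s + 4)(s + 5).
Hence p(s) = (s + 2) (s + 4) (s + 5), with roots -5, -4, -2.
All eigenvalues have negative real part, so the system is asymptotically stable.

-5, -4, -2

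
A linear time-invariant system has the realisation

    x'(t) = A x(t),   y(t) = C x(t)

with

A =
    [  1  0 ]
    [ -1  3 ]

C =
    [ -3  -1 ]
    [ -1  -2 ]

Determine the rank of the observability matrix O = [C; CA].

CA = [[-2, -3], [1, -6]]
Observability matrix O = [C; CA] = [[-3, -1], [-1, -2], [-2, -3], [1, -6]]
Take the 2×2 submatrix of O formed by rows 1, 2: [[-3, -1], [-1, -2]]. Its determinant is (-3)·(-2) - (-1)·(-1) = 6 - 1 = 5 ≠ 0.
So rank(O) ≥ 2; since O has 2 columns, rank(O) = 2.
rank(O) = 2 = n, so the pair (A, C) is completely observable.

2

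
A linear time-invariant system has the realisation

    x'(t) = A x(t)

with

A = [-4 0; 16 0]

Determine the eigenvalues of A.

det(sI - A) = s^2 - (tr A)s + det A, with tr A = (-4) + 0 = -4 and det A = (-4)·0 - 0·16 = 0 - 0 = 0.
So p(s) = det(sI - A) = s^2 + 4s.
Factor s^2 + 4s: two numbers with sum -4 and product 0 are 0 and -4, so s^2 + 4s = s(s + 4).
Hence p(s) = s (s + 4), with roots -4, 0.
At least one eigenvalue has non-negative real part, so the system is not asymptotically stable.

-4, 0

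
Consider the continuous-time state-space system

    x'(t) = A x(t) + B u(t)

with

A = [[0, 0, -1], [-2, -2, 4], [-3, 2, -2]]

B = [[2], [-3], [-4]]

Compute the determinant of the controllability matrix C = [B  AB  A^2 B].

304

AB = [[4], [-14], [-4]]
A^2B = [[4], [4], [-32]]
Controllability matrix C = [B  AB  A^2B] = [[2, 4, 4], [-3, -14, 4], [-4, -4, -32]]
Expanding along the first row, det(C) = 2·((-14)·(-32) - 4·(-4)) - 4·((-3)·(-32) - 4·(-4)) + 4·((-3)·(-4) - (-14)·(-4)) = 2·464 - 4·112 + 4·(-44) = 304
Since det(C) ≠ 0, rank(C) = 3 and the system is completely controllable.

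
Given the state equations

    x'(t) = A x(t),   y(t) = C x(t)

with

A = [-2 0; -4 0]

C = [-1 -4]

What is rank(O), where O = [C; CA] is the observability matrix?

2

CA = [[18, 0]]
Observability matrix O = [C; CA] = [[-1, -4], [18, 0]]
det(O) = (-1)·0 - (-4)·18 = 0 - (-72) = 72 ≠ 0, so rank(O) = 2.
rank(O) = 2 = n, so the pair (A, C) is completely observable.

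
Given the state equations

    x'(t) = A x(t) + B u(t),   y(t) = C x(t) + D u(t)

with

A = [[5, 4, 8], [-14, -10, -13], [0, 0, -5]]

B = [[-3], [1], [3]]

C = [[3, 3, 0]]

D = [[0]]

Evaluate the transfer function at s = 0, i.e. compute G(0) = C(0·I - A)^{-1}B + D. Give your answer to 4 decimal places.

G(0) = C(-A)^{-1}B + D = -C A^{-1} B + D.
det A = -30, so A^{-1} = (1/-30)·adj(A) = [[-5/3, -2/3, -14/15], [7/3, 5/6, 47/30], [0, 0, -1/5]]
A^{-1} B = [23/15, -22/15, -3/5]^T
C A^{-1} B = 1/5
G(0) = D - C A^{-1} B = 0 - (1/5) = -1/5 ≈ -0.2000

-0.2000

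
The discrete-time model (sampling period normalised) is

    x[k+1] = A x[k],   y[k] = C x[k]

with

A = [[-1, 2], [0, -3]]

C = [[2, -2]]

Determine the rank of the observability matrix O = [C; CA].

CA = [[-2, 10]]
Observability matrix O = [C; CA] = [[2, -2], [-2, 10]]
det(O) = 2·10 - (-2)·(-2) = 20 - 4 = 16 ≠ 0, so rank(O) = 2.
rank(O) = 2 = n, so the pair (A, C) is completely observable.

2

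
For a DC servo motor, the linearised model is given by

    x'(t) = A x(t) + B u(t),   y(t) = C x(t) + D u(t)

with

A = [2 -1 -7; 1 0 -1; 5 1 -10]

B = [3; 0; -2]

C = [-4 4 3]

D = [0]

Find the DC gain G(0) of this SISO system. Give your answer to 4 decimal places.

9.9000

G(0) = C(-A)^{-1}B + D = -C A^{-1} B + D.
det A = -10, so A^{-1} = (1/-10)·adj(A) = [[-1/10, 17/10, -1/10], [-1/2, -3/2, 1/2], [-1/10, 7/10, -1/10]]
A^{-1} B = [-1/10, -5/2, -1/10]^T
C A^{-1} B = -99/10
G(0) = D - C A^{-1} B = 0 - (-99/10) = 99/10 ≈ 9.9000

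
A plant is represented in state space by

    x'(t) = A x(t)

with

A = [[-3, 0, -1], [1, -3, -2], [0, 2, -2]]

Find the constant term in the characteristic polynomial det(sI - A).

Expand det(sI - A) for the 3×3 matrix.
p(s) = s^3 + 8s^2 + 25s + 32.
(Check: constant term = det(-A) = (-1)^3 det A = 32; coefficient of s^2 = -tr A = 8.)
The constant term is 32.

32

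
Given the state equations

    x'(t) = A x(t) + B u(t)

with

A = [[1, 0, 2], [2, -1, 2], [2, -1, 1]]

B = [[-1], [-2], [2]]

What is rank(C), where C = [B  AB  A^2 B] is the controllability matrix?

3

AB = [[3], [4], [2]]
A^2B = [[7], [6], [4]]
Controllability matrix C = [B  AB  A^2B] = [[-1, 3, 7], [-2, 4, 6], [2, 2, 4]]
det(C) = (-1)·(4·4 - 6·2) - 3·((-2)·4 - 6·2) + 7·((-2)·2 - 4·2) = (-1)·4 - 3·(-20) + 7·(-12) = -28 ≠ 0, so rank(C) = 3.
rank(C) = 3 = n, so the pair (A, B) is completely controllable.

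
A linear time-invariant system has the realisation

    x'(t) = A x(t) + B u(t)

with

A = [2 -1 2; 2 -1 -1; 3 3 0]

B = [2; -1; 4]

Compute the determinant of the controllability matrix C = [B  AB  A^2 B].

AB = [[13], [1], [3]]
A^2B = [[31], [22], [42]]
Controllability matrix C = [B  AB  A^2B] = [[2, 13, 31], [-1, 1, 22], [4, 3, 42]]
Expanding along the first row, det(C) = 2·(1·42 - 22·3) - 13·((-1)·42 - 22·4) + 31·((-1)·3 - 1·4) = 2·(-24) - 13·(-130) + 31·(-7) = 1425
Since det(C) ≠ 0, rank(C) = 3 and the system is completely controllable.

1425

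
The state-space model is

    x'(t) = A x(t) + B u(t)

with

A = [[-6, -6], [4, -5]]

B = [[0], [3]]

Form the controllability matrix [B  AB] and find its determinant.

54

AB = [[-18], [-15]]
Controllability matrix C = [B  AB] = [[0, -18], [3, -15]]
det(C) = 0·(-15) - (-18)·3 = 0 - (-54) = 54
Since det(C) ≠ 0, rank(C) = 2 and the system is completely controllable.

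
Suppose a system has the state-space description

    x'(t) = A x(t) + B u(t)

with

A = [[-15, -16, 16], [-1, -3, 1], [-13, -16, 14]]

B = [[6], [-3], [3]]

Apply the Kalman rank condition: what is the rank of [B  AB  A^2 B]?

2

AB = [[6], [6], [12]]
A^2B = [[6], [-12], [-6]]
Controllability matrix C = [B  AB  A^2B] = [[6, 6, 6], [-3, 6, -12], [3, 12, -6]]
The rows r1, r2, r3 of C are linearly dependent: -r1 - r2 + r3 = 0 (check each entry), so rank(C) ≤ 2.
The 2×2 minor from rows 1, 2, columns 1, 2 is 6·6 - 6·(-3) = 36 - (-18) = 54 ≠ 0, so rank(C) = 2.
rank(C) = 2 < n = 3, so the pair (A, B) is not completely controllable.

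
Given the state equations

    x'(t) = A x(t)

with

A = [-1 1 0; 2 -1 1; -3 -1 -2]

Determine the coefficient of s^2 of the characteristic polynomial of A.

Expand det(sI - A) for the 3×3 matrix.
p(s) = s^3 + 4s^2 + 4s + 2.
(Check: constant term = det(-A) = (-1)^3 det A = 2; coefficient of s^2 = -tr A = 4.)
The coefficient of s^2 is 4.

4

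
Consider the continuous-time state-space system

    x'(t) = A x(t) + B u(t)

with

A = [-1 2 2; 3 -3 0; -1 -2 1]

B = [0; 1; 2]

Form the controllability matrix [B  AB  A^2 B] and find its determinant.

252

AB = [[6], [-3], [0]]
A^2B = [[-12], [27], [0]]
Controllability matrix C = [B  AB  A^2B] = [[0, 6, -12], [1, -3, 27], [2, 0, 0]]
Expanding along the first row, det(C) = 0·((-3)·0 - 27·0) - 6·(1·0 - 27·2) + (-12)·(1·0 - (-3)·2) = 0·0 - 6·(-54) + (-12)·6 = 252
Since det(C) ≠ 0, rank(C) = 3 and the system is completely controllable.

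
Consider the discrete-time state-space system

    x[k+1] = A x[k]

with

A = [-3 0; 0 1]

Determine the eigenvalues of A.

det(zI - A) = z^2 - (tr A)z + det A, with tr A = (-3) + 1 = -2 and det A = (-3)·1 - 0·0 = -3 - 0 = -3.
So p(z) = det(zI - A) = z^2 + 2z - 3.
Factor z^2 + 2z - 3: two numbers with sum -2 and product -3 are 1 and -3, so z^2 + 2z - 3 = (z - 1)(z + 3).
Hence p(z) = (z - 1) (z + 3), with roots -3, 1.

-3, 1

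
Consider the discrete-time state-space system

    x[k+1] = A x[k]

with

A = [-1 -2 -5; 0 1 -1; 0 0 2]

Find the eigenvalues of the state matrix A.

det(zI - A) = z^3 - (tr A)z^2 + (M11 + M22 + M33)z - det A, where Mii is the 2×2 principal minor of A obtained by deleting row i and column i.
tr A = (-1) + 1 + 2 = 2; M11 = 1·2 - (-1)·0 = 2 - 0 = 2; M22 = (-1)·2 - (-5)·0 = -2 - 0 = -2; M33 = (-1)·1 - (-2)·0 = -1 - 0 = -1; sum of minors = -1.
det A = (-1)·(1·2 - (-1)·0) - (-2)·(0·2 - (-1)·0) + (-5)·(0·0 - 1·0) = (-1)·2 - (-2)·0 + (-5)·0 = -2.
So p(z) = det(zI - A) = z^3 - 2z^2 - z + 2.
Rational-root test: any integer root divides 2. Testing small divisors, z = -1 works: p(-1) = -1 + (-2) + 1 + 2 = 0, so (z + 1) is a factor.
Dividing, p(z) = (z + 1)(z^2 - 3z + 2).
Factor z^2 - 3z + 2: two numbers with sum 3 and product 2 are 2 and 1, so z^2 - 3z + 2 = (z - 2)(z - 1).
Hence p(z) = (z - 2) (z - 1) (z + 1), with roots -1, 1, 2.

-1, 1, 2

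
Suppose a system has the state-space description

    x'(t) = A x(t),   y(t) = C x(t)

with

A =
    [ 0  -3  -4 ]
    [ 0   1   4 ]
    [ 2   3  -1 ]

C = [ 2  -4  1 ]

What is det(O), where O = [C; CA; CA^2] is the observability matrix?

-9860

CA = [[2, -7, -25]]
CA^2 = [[-50, -88, -11]]
Observability matrix O = [C; CA; CA^2] = [[2, -4, 1], [2, -7, -25], [-50, -88, -11]]
Expanding along the first row, det(O) = 2·((-7)·(-11) - (-25)·(-88)) - (-4)·(2·(-11) - (-25)·(-50)) + 1·(2·(-88) - (-7)·(-50)) = 2·(-2123) - (-4)·(-1272) + 1·(-526) = -9860
Since det(O) ≠ 0, rank(O) = 3 and the system is completely observable.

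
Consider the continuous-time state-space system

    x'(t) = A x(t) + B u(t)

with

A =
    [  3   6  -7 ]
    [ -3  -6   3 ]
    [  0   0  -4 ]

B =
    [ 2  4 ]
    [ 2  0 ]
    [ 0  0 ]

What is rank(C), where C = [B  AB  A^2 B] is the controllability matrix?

2

AB = [[18, 12], [-18, -12], [0, 0]]
A^2B = [[-54, -36], [54, 36], [0, 0]]
Controllability matrix C = [B  AB  A^2B] = [[2, 4, 18, 12, -54, -36], [2, 0, -18, -12, 54, 36], [0, 0, 0, 0, 0, 0]]
Row 3 of C is identically zero, so rank(C) ≤ 2.
The 2×2 minor from rows 1, 2, columns 1, 2 is 2·0 - 4·2 = 0 - 8 = -8 ≠ 0, so rank(C) = 2.
rank(C) = 2 < n = 3, so the pair (A, B) is not completely controllable.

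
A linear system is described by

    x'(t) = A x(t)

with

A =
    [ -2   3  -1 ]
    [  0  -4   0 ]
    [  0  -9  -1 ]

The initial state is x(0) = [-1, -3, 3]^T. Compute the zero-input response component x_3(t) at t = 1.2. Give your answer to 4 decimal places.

3.5403

det(sI - A) = s^3 - (tr A)s^2 + (M11 + M22 + M33)s - det A, where Mii is the 2×2 principal minor of A obtained by deleting row i and column i.
tr A = (-2) + (-4) + (-1) = -7; M11 = (-4)·(-1) - 0·(-9) = 4 - 0 = 4; M22 = (-2)·(-1) - (-1)·0 = 2 - 0 = 2; M33 = (-2)·(-4) - 3·0 = 8 - 0 = 8; sum of minors = 14.
det A = (-2)·((-4)·(-1) - 0·(-9)) - 3·(0·(-1) - 0·0) + (-1)·(0·(-9) - (-4)·0) = (-2)·4 - 3·0 + (-1)·0 = -8.
So p(s) = det(sI - A) = s^3 + 7s^2 + 14s + 8.
Rational-root test: any integer root divides 8. Testing small divisors, s = -1 works: p(-1) = -1 + 7 + (-14) + 8 = 0, so (s + 1) is a factor.
Dividing, p(s) = (s + 1)(s^2 + 6s + 8).
Factor s^2 + 6s + 8: two numbers with sum -6 and product 8 are -2 and -4, so s^2 + 6s + 8 = (s + 2)(s + 4).
Hence p(s) = (s + 1) (s + 2) (s + 4), with roots -4, -2, -1.
The eigenvalues -4, -2, -1 are distinct and real, so A is diagonalisable and x(t) = e^{At} x(0) = V diag(e^{λ_i t}) V^{-1} x(0), where the columns of V are the eigenvectors.
λ = -4: A - (-4)I = [[2, 3, -1], [0, 0, 0], [0, -9, 3]]. v must be orthogonal to every row; (row 1) × (row 3) = [0, -6, -18], so take v_1 = [0, 1, 3]^T.
λ = -2: A - (-2)I = [[0, 3, -1], [0, -2, 0], [0, -9, 1]]. v must be orthogonal to every row; (row 1) × (row 2) = [-2, 0, 0], so take v_2 = [1, 0, 0]^T.
λ = -1: A - (-1)I = [[-1, 3, -1], [0, -3, 0], [0, -9, 0]]. v must be orthogonal to every row; (row 1) × (row 2) = [-3, 0, 3], so take v_3 = [-1, 0, 1]^T.
V = [v_1 v_2 v_3] = [[0, 1, -1], [1, 0, 0], [3, 0, 1]] has det V = -1, so V^{-1} = adj(V)/det V = [[0, 1, 0], [1, -3, 1], [0, -3, 1]].
Modal coordinates z(0) = V^{-1} x(0): 0·(-1) + 1·(-3) + 0·3 = -3; 1·(-1) + (-3)·(-3) + 1·3 = 11; 0·(-1) + (-3)·(-3) + 1·3 = 12; so z(0) = [-3, 11, 12]^T.
x_3(t) = Σ_i (v_i)_3 · z_i(0) · e^{λ_i t} (row 3 of V times the modal terms).
x_3(1.2) = 3·(-3)·e^{-4·1.2} + 0·11·e^{-2·1.2} + 1·12·e^{-1·1.2} = (-9)·0.008230 + 0·0.090718 + 12·0.301194 = 3.5403.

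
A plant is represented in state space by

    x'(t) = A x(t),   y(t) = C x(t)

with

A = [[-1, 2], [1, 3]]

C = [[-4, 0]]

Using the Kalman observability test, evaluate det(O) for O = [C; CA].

32

CA = [[4, -8]]
Observability matrix O = [C; CA] = [[-4, 0], [4, -8]]
det(O) = (-4)·(-8) - 0·4 = 32 - 0 = 32
Since det(O) ≠ 0, rank(O) = 2 and the system is completely observable.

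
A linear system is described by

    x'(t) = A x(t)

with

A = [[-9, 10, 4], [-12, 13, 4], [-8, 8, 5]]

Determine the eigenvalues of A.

det(sI - A) = s^3 - (tr A)s^2 + (M11 + M22 + M33)s - det A, where Mii is the 2×2 principal minor of A obtained by deleting row i and column i.
tr A = (-9) + 13 + 5 = 9; M11 = 13·5 - 4·8 = 65 - 32 = 33; M22 = (-9)·5 - 4·(-8) = -45 - (-32) = -13; M33 = (-9)·13 - 10·(-12) = -117 - (-120) = 3; sum of minors = 23.
det A = (-9)·(13·5 - 4·8) - 10·((-12)·5 - 4·(-8)) + 4·((-12)·8 - 13·(-8)) = (-9)·33 - 10·(-28) + 4·8 = 15.
So p(s) = det(sI - A) = s^3 - 9s^2 + 23s - 15.
Rational-root test: any integer root divides -15. Testing small divisors, s = 1 works: p(1) = 1 + (-9) + 23 + (-15) = 0, so (s - 1) is a factor.
Dividing, p(s) = (s - 1)(s^2 - 8s + 15).
Factor s^2 - 8s + 15: two numbers with sum 8 and product 15 are 5 and 3, so s^2 - 8s + 15 = (s - 5)(s - 3).
Hence p(s) = (s - 5) (s - 3) (s - 1), with roots 1, 3, 5.
At least one eigenvalue has non-negative real part, so the system is not asymptotically stable.

1, 3, 5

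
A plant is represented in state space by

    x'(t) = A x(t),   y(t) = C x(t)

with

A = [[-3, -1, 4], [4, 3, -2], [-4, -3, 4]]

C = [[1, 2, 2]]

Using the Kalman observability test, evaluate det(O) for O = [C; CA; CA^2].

-40

CA = [[-3, -1, 8]]
CA^2 = [[-27, -24, 22]]
Observability matrix O = [C; CA; CA^2] = [[1, 2, 2], [-3, -1, 8], [-27, -24, 22]]
Expanding along the first row, det(O) = 1·((-1)·22 - 8·(-24)) - 2·((-3)·22 - 8·(-27)) + 2·((-3)·(-24) - (-1)·(-27)) = 1·170 - 2·150 + 2·45 = -40
Since det(O) ≠ 0, rank(O) = 3 and the system is completely observable.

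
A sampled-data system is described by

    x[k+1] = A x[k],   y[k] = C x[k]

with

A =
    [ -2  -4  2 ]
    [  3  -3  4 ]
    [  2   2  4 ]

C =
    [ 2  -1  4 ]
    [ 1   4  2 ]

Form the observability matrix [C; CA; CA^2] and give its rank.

CA = [[1, 3, 16], [14, -12, 26]]
CA^2 = [[39, 19, 78], [-12, 32, 84]]
Observability matrix O = [C; CA; CA^2] = [[2, -1, 4], [1, 4, 2], [1, 3, 16], [14, -12, 26], [39, 19, 78], [-12, 32, 84]]
Take the 3×3 submatrix of O formed by rows 1, 2, 3: [[2, -1, 4], [1, 4, 2], [1, 3, 16]]. Its determinant is 2·(4·16 - 2·3) - (-1)·(1·16 - 2·1) + 4·(1·3 - 4·1) = 2·58 - (-1)·14 + 4·(-1) = 126 ≠ 0.
So rank(O) ≥ 3; since O has 3 columns, rank(O) = 3.
rank(O) = 3 = n, so the pair (A, C) is completely observable.

3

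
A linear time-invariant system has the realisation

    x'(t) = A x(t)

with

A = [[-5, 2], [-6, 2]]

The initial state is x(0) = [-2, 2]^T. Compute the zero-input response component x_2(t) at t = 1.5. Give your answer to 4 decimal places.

3.5664

det(sI - A) = s^2 - (tr A)s + det A, with tr A = (-5) + 2 = -3 and det A = (-5)·2 - 2·(-6) = -10 - (-12) = 2.
So p(s) = det(sI - A) = s^2 + 3s + 2.
Factor s^2 + 3s + 2: two numbers with sum -3 and product 2 are -1 and -2, so s^2 + 3s + 2 = (s + 1)(s + 2).
Hence p(s) = (s + 1) (s + 2), with roots -2, -1.
The eigenvalues -2, -1 are distinct and real, so A is diagonalisable and x(t) = e^{At} x(0) = V diag(e^{λ_i t}) V^{-1} x(0), where the columns of V are the eigenvectors.
λ = -2: A - (-2)I = [[-3, 2], [-6, 4]]. Row 1 gives (-3)·v1 + 2·v2 = 0, so take v_1 = [-2, -3]^T.
λ = -1: A - (-1)I = [[-4, 2], [-6, 3]]. Row 1 gives (-4)·v1 + 2·v2 = 0, so take v_2 = [1, 2]^T.
V = [v_1 v_2] = [[-2, 1], [-3, 2]] has det V = -1, so V^{-1} = adj(V)/det V = [[-2, 1], [-3, 2]].
Modal coordinates z(0) = V^{-1} x(0): (-2)·(-2) + 1·2 = 6; (-3)·(-2) + 2·2 = 10; so z(0) = [6, 10]^T.
x_2(t) = Σ_i (v_i)_2 · z_i(0) · e^{λ_i t} (row 2 of V times the modal terms).
x_2(1.5) = (-3)·6·e^{-2·1.5} + 2·10·e^{-1·1.5} = (-18)·0.049787 + 20·0.223130 = 3.5664.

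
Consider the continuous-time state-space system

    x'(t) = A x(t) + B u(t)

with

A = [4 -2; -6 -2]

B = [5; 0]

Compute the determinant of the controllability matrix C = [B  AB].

AB = [[20], [-30]]
Controllability matrix C = [B  AB] = [[5, 20], [0, -30]]
det(C) = 5·(-30) - 20·0 = -150 - 0 = -150
Since det(C) ≠ 0, rank(C) = 2 and the system is completely controllable.

-150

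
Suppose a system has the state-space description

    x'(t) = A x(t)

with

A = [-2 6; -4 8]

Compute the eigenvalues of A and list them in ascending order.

det(sI - A) = s^2 - (tr A)s + det A, with tr A = (-2) + 8 = 6 and det A = (-2)·8 - 6·(-4) = -16 - (-24) = 8.
So p(s) = det(sI - A) = s^2 - 6s + 8.
Factor s^2 - 6s + 8: two numbers with sum 6 and product 8 are 4 and 2, so s^2 - 6s + 8 = (s - 4)(s - 2).
Hence p(s) = (s - 4) (s - 2), with roots 2, 4.
At least one eigenvalue has non-negative real part, so the system is not asymptotically stable.

2, 4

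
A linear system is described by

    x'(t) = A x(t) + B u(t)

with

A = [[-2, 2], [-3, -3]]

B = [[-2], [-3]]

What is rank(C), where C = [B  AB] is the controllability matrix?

2

AB = [[-2], [15]]
Controllability matrix C = [B  AB] = [[-2, -2], [-3, 15]]
det(C) = (-2)·15 - (-2)·(-3) = -30 - 6 = -36 ≠ 0, so rank(C) = 2.
rank(C) = 2 = n, so the pair (A, B) is completely controllable.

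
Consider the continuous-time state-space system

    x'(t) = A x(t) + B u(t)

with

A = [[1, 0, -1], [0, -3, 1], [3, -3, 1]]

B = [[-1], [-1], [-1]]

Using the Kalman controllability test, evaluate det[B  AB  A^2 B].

24

AB = [[0], [2], [-1]]
A^2B = [[1], [-7], [-7]]
Controllability matrix C = [B  AB  A^2B] = [[-1, 0, 1], [-1, 2, -7], [-1, -1, -7]]
Expanding along the first row, det(C) = (-1)·(2·(-7) - (-7)·(-1)) - 0·((-1)·(-7) - (-7)·(-1)) + 1·((-1)·(-1) - 2·(-1)) = (-1)·(-21) - 0·0 + 1·3 = 24
Since det(C) ≠ 0, rank(C) = 3 and the system is completely controllable.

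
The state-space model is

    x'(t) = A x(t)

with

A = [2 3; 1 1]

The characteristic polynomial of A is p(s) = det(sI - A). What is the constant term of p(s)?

-1

For a 2×2 matrix, det(sI - A) = s^2 - (tr A)s + det A.
tr A = 3, det A = -1.
So p(s) = s^2 - 3s - 1.
The constant term is -1.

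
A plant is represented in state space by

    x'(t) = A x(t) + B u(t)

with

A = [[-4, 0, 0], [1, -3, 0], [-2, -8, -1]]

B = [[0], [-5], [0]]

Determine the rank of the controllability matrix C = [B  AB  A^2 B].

AB = [[0], [15], [40]]
A^2B = [[0], [-45], [-160]]
Controllability matrix C = [B  AB  A^2B] = [[0, 0, 0], [-5, 15, -45], [0, 40, -160]]
Row 1 of C is identically zero, so rank(C) ≤ 2.
The 2×2 minor from rows 2, 3, columns 1, 2 is (-5)·40 - 15·0 = -200 - 0 = -200 ≠ 0, so rank(C) = 2.
rank(C) = 2 < n = 3, so the pair (A, B) is not completely controllable.

2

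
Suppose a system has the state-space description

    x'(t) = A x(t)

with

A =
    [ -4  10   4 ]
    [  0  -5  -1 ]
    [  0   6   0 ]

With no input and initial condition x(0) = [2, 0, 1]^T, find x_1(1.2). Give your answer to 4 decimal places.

0.1371

det(sI - A) = s^3 - (tr A)s^2 + (M11 + M22 + M33)s - det A, where Mii is the 2×2 principal minor of A obtained by deleting row i and column i.
tr A = (-4) + (-5) + 0 = -9; M11 = (-5)·0 - (-1)·6 = 0 - (-6) = 6; M22 = (-4)·0 - 4·0 = 0 - 0 = 0; M33 = (-4)·(-5) - 10·0 = 20 - 0 = 20; sum of minors = 26.
det A = (-4)·((-5)·0 - (-1)·6) - 10·(0·0 - (-1)·0) + 4·(0·6 - (-5)·0) = (-4)·6 - 10·0 + 4·0 = -24.
So p(s) = det(sI - A) = s^3 + 9s^2 + 26s + 24.
Rational-root test: any integer root divides 24. Testing small divisors, s = -2 works: p(-2) = -8 + 36 + (-52) + 24 = 0, so (s + 2) is a factor.
Dividing, p(s) = (s + 2)(s^2 + 7s + 12).
Factor s^2 + 7s + 12: two numbers with sum -7 and product 12 are -3 and -4, so s^2 + 7s + 12 = (s + 3)(s + 4).
Hence p(s) = (s + 2) (s + 3) (s + 4), with roots -4, -3, -2.
The eigenvalues -4, -3, -2 are distinct and real, so A is diagonalisable and x(t) = e^{At} x(0) = V diag(e^{λ_i t}) V^{-1} x(0), where the columns of V are the eigenvectors.
λ = -4: A - (-4)I = [[0, 10, 4], [0, -1, -1], [0, 6, 4]]. v must be orthogonal to every row; (row 1) × (row 2) = [-6, 0, 0], so take v_1 = [1, 0, 0]^T.
λ = -3: A - (-3)I = [[-1, 10, 4], [0, -2, -1], [0, 6, 3]]. v must be orthogonal to every row; (row 1) × (row 2) = [-2, -1, 2], so take v_2 = [-2, -1, 2]^T.
λ = -2: A - (-2)I = [[-2, 10, 4], [0, -3, -1], [0, 6, 2]]. v must be orthogonal to every row; (row 1) × (row 2) = [2, -2, 6], so take v_3 = [-1, 1, -3]^T.
V = [v_1 v_2 v_3] = [[1, -2, -1], [0, -1, 1], [0, 2, -3]] has det V = 1, so V^{-1} = adj(V)/det V = [[1, -8, -3], [0, -3, -1], [0, -2, -1]].
Modal coordinates z(0) = V^{-1} x(0): 1·2 + (-8)·0 + (-3)·1 = -1; 0·2 + (-3)·0 + (-1)·1 = -1; 0·2 + (-2)·0 + (-1)·1 = -1; so z(0) = [-1, -1, -1]^T.
x_1(t) = Σ_i (v_i)_1 · z_i(0) · e^{λ_i t} (row 1 of V times the modal terms).
x_1(1.2) = 1·(-1)·e^{-4·1.2} + (-2)·(-1)·e^{-3·1.2} + (-1)·(-1)·e^{-2·1.2} = (-1)·0.008230 + 2·0.027324 + 1·0.090718 = 0.1371.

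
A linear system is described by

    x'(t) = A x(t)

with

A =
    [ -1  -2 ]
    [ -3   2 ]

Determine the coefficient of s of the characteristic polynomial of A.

-1

For a 2×2 matrix, det(sI - A) = s^2 - (tr A)s + det A.
tr A = 1, det A = -8.
So p(s) = s^2 - s - 8.
The coefficient of s is -1.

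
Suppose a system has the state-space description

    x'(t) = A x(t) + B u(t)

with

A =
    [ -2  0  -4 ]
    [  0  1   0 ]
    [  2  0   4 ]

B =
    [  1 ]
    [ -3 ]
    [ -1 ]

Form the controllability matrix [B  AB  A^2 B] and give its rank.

AB = [[2], [-3], [-2]]
A^2B = [[4], [-3], [-4]]
Controllability matrix C = [B  AB  A^2B] = [[1, 2, 4], [-3, -3, -3], [-1, -2, -4]]
The rows r1, r2, r3 of C are linearly dependent: r1 + r3 = 0 (check each entry), so rank(C) ≤ 2.
The 2×2 minor from rows 1, 2, columns 1, 2 is 1·(-3) - 2·(-3) = -3 - (-6) = 3 ≠ 0, so rank(C) = 2.
rank(C) = 2 < n = 3, so the pair (A, B) is not completely controllable.

2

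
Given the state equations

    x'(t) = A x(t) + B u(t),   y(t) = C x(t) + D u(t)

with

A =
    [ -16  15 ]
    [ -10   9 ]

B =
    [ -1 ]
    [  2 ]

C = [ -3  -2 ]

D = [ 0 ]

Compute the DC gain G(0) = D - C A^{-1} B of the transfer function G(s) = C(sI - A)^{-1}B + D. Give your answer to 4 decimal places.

-33.5000

G(0) = C(-A)^{-1}B + D = -C A^{-1} B + D.
det A = 6, so A^{-1} = (1/6)·adj(A) = [[3/2, -5/2], [5/3, -8/3]]
A^{-1} B = [-13/2, -7]^T
C A^{-1} B = 67/2
G(0) = D - C A^{-1} B = 0 - (67/2) = -67/2 ≈ -33.5000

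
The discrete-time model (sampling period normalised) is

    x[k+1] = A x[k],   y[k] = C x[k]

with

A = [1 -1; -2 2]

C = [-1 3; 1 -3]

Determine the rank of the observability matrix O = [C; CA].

2

CA = [[-7, 7], [7, -7]]
Observability matrix O = [C; CA] = [[-1, 3], [1, -3], [-7, 7], [7, -7]]
Take the 2×2 submatrix of O formed by rows 1, 3: [[-1, 3], [-7, 7]]. Its determinant is (-1)·7 - 3·(-7) = -7 - (-21) = 14 ≠ 0.
So rank(O) ≥ 2; since O has 2 columns, rank(O) = 2.
rank(O) = 2 = n, so the pair (A, C) is completely observable.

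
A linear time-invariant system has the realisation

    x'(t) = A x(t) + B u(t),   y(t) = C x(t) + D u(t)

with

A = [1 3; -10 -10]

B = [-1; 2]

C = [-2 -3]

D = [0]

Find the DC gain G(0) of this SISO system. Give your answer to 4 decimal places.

G(0) = C(-A)^{-1}B + D = -C A^{-1} B + D.
det A = 20, so A^{-1} = (1/20)·adj(A) = [[-1/2, -3/20], [1/2, 1/20]]
A^{-1} B = [1/5, -2/5]^T
C A^{-1} B = 4/5
G(0) = D - C A^{-1} B = 0 - (4/5) = -4/5 ≈ -0.8000

-0.8000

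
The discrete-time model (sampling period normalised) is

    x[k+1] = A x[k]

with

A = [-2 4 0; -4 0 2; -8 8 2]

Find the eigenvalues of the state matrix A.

det(zI - A) = z^3 - (tr A)z^2 + (M11 + M22 + M33)z - det A, where Mii is the 2×2 principal minor of A obtained by deleting row i and column i.
tr A = (-2) + 0 + 2 = 0; M11 = 0·2 - 2·8 = 0 - 16 = -16; M22 = (-2)·2 - 0·(-8) = -4 - 0 = -4; M33 = (-2)·0 - 4·(-4) = 0 - (-16) = 16; sum of minors = -4.
det A = (-2)·(0·2 - 2·8) - 4·((-4)·2 - 2·(-8)) + 0·((-4)·8 - 0·(-8)) = (-2)·(-16) - 4·8 + 0·(-32) = 0.
So p(z) = det(zI - A) = z^3 - 4z.
The constant term is 0, so p(z) = z(z^2 - 4).
Factor z^2 - 4: two numbers with sum 0 and product -4 are 2 and -2, so z^2 - 4 = (z - 2)(z + 2).
Hence p(z) = z (z - 2) (z + 2), with roots -2, 0, 2.

-2, 0, 2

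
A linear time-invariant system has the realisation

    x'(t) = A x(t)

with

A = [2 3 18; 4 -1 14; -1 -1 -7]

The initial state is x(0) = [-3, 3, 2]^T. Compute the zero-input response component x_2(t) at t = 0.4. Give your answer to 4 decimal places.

5.2554

det(sI - A) = s^3 - (tr A)s^2 + (M11 + M22 + M33)s - det A, where Mii is the 2×2 principal minor of A obtained by deleting row i and column i.
tr A = 2 + (-1) + (-7) = -6; M11 = (-1)·(-7) - 14·(-1) = 7 - (-14) = 21; M22 = 2·(-7) - 18·(-1) = -14 - (-18) = 4; M33 = 2·(-1) - 3·4 = -2 - 12 = -14; sum of minors = 11.
det A = 2·((-1)·(-7) - 14·(-1)) - 3·(4·(-7) - 14·(-1)) + 18·(4·(-1) - (-1)·(-1)) = 2·21 - 3·(-14) + 18·(-5) = -6.
So p(s) = det(sI - A) = s^3 + 6s^2 + 11s + 6.
Rational-root test: any integer root divides 6. Testing small divisors, s = -1 works: p(-1) = -1 + 6 + (-11) + 6 = 0, so (s + 1) is a factor.
Dividing, p(s) = (s + 1)(s^2 + 5s + 6).
Factor s^2 + 5s + 6: two numbers with sum -5 and product 6 are -2 and -3, so s^2 + 5s + 6 = (s + 2)(s + 3).
Hence p(s) = (s + 1) (s + 2) (s + 3), with roots -3, -2, -1.
The eigenvalues -3, -2, -1 are distinct and real, so A is diagonalisable and x(t) = e^{At} x(0) = V diag(e^{λ_i t}) V^{-1} x(0), where the columns of V are the eigenvectors.
λ = -3: A - (-3)I = [[5, 3, 18], [4, 2, 14], [-1, -1, -4]]. v must be orthogonal to every row; (row 1) × (row 2) = [6, 2, -2], so take v_1 = [-3, -1, 1]^T.
λ = -2: A - (-2)I = [[4, 3, 18], [4, 1, 14], [-1, -1, -5]]. v must be orthogonal to every row; (row 1) × (row 2) = [24, 16, -8], so take v_2 = [3, 2, -1]^T.
λ = -1: A - (-1)I = [[3, 3, 18], [4, 0, 14], [-1, -1, -6]]. v must be orthogonal to every row; (row 1) × (row 2) = [42, 30, -12], so take v_3 = [7, 5, -2]^T.
V = [v_1 v_2 v_3] = [[-3, 3, 7], [-1, 2, 5], [1, -1, -2]] has det V = -1, so V^{-1} = adj(V)/det V = [[-1, 1, -1], [-3, 1, -8], [1, 0, 3]].
Modal coordinates z(0) = V^{-1} x(0): (-1)·(-3) + 1·3 + (-1)·2 = 4; (-3)·(-3) + 1·3 + (-8)·2 = -4; 1·(-3) + 0·3 + 3·2 = 3; so z(0) = [4, -4, 3]^T.
x_2(t) = Σ_i (v_i)_2 · z_i(0) · e^{λ_i t} (row 2 of V times the modal terms).
x_2(0.4) = (-1)·4·e^{-3·0.4} + 2·(-4)·e^{-2·0.4} + 5·3·e^{-1·0.4} = (-4)·0.301194 + (-8)·0.449329 + 15·0.670320 = 5.2554.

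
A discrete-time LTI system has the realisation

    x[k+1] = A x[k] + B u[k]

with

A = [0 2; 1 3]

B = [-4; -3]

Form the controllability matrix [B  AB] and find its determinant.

34

AB = [[-6], [-13]]
Controllability matrix C = [B  AB] = [[-4, -6], [-3, -13]]
det(C) = (-4)·(-13) - (-6)·(-3) = 52 - 18 = 34
Since det(C) ≠ 0, rank(C) = 2 and the system is completely controllable.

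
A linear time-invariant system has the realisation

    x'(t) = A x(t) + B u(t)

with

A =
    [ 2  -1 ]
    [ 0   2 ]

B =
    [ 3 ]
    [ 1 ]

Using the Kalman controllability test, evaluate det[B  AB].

AB = [[5], [2]]
Controllability matrix C = [B  AB] = [[3, 5], [1, 2]]
det(C) = 3·2 - 5·1 = 6 - 5 = 1
Since det(C) ≠ 0, rank(C) = 2 and the system is completely controllable.

1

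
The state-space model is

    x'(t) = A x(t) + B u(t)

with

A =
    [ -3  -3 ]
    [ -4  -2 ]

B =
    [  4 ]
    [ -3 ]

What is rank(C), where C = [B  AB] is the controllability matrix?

AB = [[-3], [-10]]
Controllability matrix C = [B  AB] = [[4, -3], [-3, -10]]
det(C) = 4·(-10) - (-3)·(-3) = -40 - 9 = -49 ≠ 0, so rank(C) = 2.
rank(C) = 2 = n, so the pair (A, B) is completely controllable.

2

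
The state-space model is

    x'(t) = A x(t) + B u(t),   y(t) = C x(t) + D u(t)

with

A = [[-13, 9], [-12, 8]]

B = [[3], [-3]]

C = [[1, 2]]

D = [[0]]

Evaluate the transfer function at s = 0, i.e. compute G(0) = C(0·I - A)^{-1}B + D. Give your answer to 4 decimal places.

-50.2500

G(0) = C(-A)^{-1}B + D = -C A^{-1} B + D.
det A = 4, so A^{-1} = (1/4)·adj(A) = [[2, -9/4], [3, -13/4]]
A^{-1} B = [51/4, 75/4]^T
C A^{-1} B = 201/4
G(0) = D - C A^{-1} B = 0 - (201/4) = -201/4 ≈ -50.2500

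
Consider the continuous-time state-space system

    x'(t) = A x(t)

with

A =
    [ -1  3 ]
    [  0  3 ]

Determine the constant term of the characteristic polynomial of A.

For a 2×2 matrix, det(sI - A) = s^2 - (tr A)s + det A.
tr A = 2, det A = -3.
So p(s) = s^2 - 2s - 3.
The constant term is -3.

-3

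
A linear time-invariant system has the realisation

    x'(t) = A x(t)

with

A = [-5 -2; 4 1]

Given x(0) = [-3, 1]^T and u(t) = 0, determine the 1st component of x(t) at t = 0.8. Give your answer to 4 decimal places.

0.4451

det(sI - A) = s^2 - (tr A)s + det A, with tr A = (-5) + 1 = -4 and det A = (-5)·1 - (-2)·4 = -5 - (-8) = 3.
So p(s) = det(sI - A) = s^2 + 4s + 3.
Factor s^2 + 4s + 3: two numbers with sum -4 and product 3 are -1 and -3, so s^2 + 4s + 3 = (s + 1)(s + 3).
Hence p(s) = (s + 1) (s + 3), with roots -3, -1.
The eigenvalues -3, -1 are distinct and real, so A is diagonalisable and x(t) = e^{At} x(0) = V diag(e^{λ_i t}) V^{-1} x(0), where the columns of V are the eigenvectors.
λ = -3: A - (-3)I = [[-2, -2], [4, 4]]. Row 1 gives (-2)·v1 + (-2)·v2 = 0, so take v_1 = [-1, 1]^T.
λ = -1: A - (-1)I = [[-4, -2], [4, 2]]. Row 1 gives (-4)·v1 + (-2)·v2 = 0, so take v_2 = [1, -2]^T.
V = [v_1 v_2] = [[-1, 1], [1, -2]] has det V = 1, so V^{-1} = adj(V)/det V = [[-2, -1], [-1, -1]].
Modal coordinates z(0) = V^{-1} x(0): (-2)·(-3) + (-1)·1 = 5; (-1)·(-3) + (-1)·1 = 2; so z(0) = [5, 2]^T.
x_1(t) = Σ_i (v_i)_1 · z_i(0) · e^{λ_i t} (row 1 of V times the modal terms).
x_1(0.8) = (-1)·5·e^{-3·0.8} + 1·2·e^{-1·0.8} = (-5)·0.090718 + 2·0.449329 = 0.4451.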